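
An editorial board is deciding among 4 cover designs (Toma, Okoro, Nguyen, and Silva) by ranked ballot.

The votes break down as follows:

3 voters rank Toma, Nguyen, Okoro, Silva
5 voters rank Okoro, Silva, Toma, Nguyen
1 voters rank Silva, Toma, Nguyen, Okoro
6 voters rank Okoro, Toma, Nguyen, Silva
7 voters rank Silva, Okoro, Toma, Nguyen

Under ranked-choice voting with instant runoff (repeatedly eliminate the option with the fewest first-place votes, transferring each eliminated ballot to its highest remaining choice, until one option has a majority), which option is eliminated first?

Round 1: Okoro 11, Silva 8, Toma 3, Nguyen 0. Nguyen has the fewest and is eliminated.
Round 2: Okoro 11, Silva 8, Toma 3. Toma has the fewest and is eliminated.
Round 3: Okoro 14, Silva 8. Okoro has a majority.

Nguyen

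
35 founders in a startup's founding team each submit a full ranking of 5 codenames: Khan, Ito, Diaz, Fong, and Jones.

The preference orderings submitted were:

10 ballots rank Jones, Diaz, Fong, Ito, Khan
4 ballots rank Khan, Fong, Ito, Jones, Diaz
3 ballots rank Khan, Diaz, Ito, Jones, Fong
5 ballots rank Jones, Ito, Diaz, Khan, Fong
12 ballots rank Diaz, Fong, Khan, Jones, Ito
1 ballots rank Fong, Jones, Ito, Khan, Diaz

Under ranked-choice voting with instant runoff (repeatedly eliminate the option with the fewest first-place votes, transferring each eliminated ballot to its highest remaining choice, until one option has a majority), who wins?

Jones

Round 1: Jones 15, Diaz 12, Khan 7, Fong 1, Ito 0. Ito has the fewest and is eliminated.
Round 2: Jones 15, Diaz 12, Khan 7, Fong 1. Fong has the fewest and is eliminated.
Round 3: Jones 16, Diaz 12, Khan 7. Khan has the fewest and is eliminated.
Round 4: Jones 20, Diaz 15. Jones has a majority.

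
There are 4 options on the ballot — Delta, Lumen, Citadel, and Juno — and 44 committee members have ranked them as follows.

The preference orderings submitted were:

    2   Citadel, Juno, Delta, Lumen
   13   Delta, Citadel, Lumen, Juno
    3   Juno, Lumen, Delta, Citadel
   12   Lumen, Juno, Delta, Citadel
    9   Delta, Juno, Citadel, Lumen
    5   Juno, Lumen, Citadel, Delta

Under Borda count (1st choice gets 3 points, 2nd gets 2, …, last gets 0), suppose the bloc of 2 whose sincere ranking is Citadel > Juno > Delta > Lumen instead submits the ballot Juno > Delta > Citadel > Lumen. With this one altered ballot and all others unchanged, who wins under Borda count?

Delta

Borda totals with the altered ballot: Delta 85, Lumen 65, Citadel 42, Juno 72.
The winner is unchanged: still Delta.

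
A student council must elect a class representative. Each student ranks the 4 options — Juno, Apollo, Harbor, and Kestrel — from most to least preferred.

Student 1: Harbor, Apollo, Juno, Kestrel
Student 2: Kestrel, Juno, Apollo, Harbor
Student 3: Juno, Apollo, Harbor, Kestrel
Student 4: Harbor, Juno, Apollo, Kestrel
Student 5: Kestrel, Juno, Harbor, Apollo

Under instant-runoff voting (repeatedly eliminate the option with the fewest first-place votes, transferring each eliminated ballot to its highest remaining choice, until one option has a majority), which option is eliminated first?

Round 1: Harbor 2, Kestrel 2, Juno 1, Apollo 0. Apollo has the fewest and is eliminated.
Round 2: Harbor 2, Kestrel 2, Juno 1. Juno has the fewest and is eliminated.
Round 3: Harbor 3, Kestrel 2. Harbor has a majority.

Apollo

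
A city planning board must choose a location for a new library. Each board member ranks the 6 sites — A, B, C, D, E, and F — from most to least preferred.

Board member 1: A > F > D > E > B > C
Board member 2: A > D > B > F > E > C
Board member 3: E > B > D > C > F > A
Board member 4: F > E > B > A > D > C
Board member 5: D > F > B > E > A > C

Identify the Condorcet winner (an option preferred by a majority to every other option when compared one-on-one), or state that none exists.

Head-to-head results (5 voters total):
A vs B: B wins 3–2.
A vs C: A wins 4–1.
A vs D: A wins 3–2.
A vs E: E wins 3–2.
A vs F: F wins 3–2.
B vs C: B wins 5–0.
B vs D: D wins 3–2.
B vs E: E wins 3–2.
B vs F: F wins 3–2.
C vs D: D wins 5–0.
C vs E: E wins 5–0.
C vs F: F wins 4–1.
D vs E: D wins 3–2.
D vs F: D wins 3–2.
E vs F: F wins 4–1.
No candidate beats all others: A beats D beats B beats A, a majority cycle.

No Condorcet winner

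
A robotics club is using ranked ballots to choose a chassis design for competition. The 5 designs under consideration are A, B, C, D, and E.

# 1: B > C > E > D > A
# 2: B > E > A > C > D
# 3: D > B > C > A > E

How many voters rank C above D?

2

Ballots ranking C above D: 2.
Ballots ranking D above C: 1.
So 2 of 3 voters prefer C to D.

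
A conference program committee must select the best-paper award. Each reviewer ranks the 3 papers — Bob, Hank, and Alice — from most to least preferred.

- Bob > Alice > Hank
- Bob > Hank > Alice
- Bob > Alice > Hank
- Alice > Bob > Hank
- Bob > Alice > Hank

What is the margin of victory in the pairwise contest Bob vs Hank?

Ballots ranking Bob above Hank: 5.
Ballots ranking Hank above Bob: 0.
Bob wins 5–0, a margin of 5.

5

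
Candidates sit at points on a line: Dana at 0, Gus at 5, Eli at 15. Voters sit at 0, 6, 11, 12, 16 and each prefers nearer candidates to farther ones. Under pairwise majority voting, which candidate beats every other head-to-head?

Eli

With single-peaked preferences on a line, the Condorcet winner is the candidate closest to the median voter.
The median voter (position 11) is closest to Eli at 15.
Check: Eli vs Gus — voters closer to Eli: 3 of 5.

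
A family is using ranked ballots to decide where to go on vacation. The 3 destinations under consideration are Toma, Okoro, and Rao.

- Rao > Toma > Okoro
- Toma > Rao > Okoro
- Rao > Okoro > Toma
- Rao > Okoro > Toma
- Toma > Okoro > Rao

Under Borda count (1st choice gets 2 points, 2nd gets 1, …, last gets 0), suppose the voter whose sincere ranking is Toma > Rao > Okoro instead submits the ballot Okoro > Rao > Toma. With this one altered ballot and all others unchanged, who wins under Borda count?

Borda totals with the altered ballot: Toma 3, Okoro 5, Rao 7.
The winner is unchanged: still Rao.

Rao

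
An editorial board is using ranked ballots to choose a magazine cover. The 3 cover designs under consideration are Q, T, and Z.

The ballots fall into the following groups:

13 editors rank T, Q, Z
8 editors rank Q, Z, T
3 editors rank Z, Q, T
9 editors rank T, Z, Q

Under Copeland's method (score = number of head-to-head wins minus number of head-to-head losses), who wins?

T

Pairwise results:
  Q vs T: T wins 22–11.
  Q vs Z: Q wins 21–12.
  T vs Z: T wins 22–11.
Copeland scores (wins − losses):
  Q: 1 − 1 = 0
  T: 2 − 0 = 2
  Z: 0 − 2 = -2
T has the best Copeland score.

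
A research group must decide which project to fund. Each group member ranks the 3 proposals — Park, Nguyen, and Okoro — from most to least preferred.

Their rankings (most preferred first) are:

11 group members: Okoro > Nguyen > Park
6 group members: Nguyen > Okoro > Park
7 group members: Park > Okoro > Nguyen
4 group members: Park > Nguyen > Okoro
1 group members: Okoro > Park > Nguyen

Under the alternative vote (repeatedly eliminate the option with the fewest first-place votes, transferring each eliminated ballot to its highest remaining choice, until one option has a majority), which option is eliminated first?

Round 1: Okoro 12, Park 11, Nguyen 6. Nguyen has the fewest and is eliminated.
Round 2: Okoro 18, Park 11. Okoro has a majority.

Nguyen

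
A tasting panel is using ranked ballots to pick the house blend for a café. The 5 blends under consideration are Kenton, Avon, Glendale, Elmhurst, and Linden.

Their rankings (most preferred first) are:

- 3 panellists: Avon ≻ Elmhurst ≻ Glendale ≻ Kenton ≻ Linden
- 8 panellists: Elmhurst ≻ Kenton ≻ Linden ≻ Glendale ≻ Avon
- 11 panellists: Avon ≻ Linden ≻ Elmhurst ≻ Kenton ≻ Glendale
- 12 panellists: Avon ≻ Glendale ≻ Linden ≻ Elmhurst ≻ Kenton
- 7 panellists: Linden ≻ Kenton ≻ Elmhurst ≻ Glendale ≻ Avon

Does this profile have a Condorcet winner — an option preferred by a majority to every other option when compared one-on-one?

Yes

Head-to-head results (41 voters total):
Kenton vs Avon: Avon wins 26–15.
Kenton vs Glendale: Kenton wins 26–15.
Kenton vs Elmhurst: Elmhurst wins 34–7.
Kenton vs Linden: Linden wins 30–11.
Avon vs Glendale: Avon wins 26–15.
Avon vs Elmhurst: Avon wins 26–15.
Avon vs Linden: Avon wins 26–15.
Glendale vs Elmhurst: Elmhurst wins 29–12.
Glendale vs Linden: Linden wins 26–15.
Elmhurst vs Linden: Linden wins 30–11.
Avon beats each rival — Kenton (26–15), Glendale (26–15), Elmhurst (26–15), Linden (26–15) — so Avon is the Condorcet winner.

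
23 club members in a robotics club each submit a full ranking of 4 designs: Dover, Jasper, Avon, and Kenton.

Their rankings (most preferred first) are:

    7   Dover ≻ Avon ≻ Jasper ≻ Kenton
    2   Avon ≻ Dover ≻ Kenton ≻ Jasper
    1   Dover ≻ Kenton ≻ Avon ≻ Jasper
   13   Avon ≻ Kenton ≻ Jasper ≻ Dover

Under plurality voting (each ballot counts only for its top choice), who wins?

First-place vote totals:
  Dover: 8
  Jasper: 0
  Avon: 15
  Kenton: 0
Avon has the most first-place votes.

Avon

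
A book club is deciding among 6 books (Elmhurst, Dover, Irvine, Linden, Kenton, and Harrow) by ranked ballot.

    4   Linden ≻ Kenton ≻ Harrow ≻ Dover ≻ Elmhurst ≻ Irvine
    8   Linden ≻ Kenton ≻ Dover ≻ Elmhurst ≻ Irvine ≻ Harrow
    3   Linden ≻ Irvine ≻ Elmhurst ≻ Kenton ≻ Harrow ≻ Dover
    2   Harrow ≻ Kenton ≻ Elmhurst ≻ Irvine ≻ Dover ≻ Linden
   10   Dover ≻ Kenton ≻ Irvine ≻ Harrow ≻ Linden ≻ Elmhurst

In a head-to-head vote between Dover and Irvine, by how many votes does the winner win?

17

Ballots ranking Dover above Irvine: 4+8+10 = 22.
Ballots ranking Irvine above Dover: 3+2 = 5.
Dover wins 22–5, a margin of 17.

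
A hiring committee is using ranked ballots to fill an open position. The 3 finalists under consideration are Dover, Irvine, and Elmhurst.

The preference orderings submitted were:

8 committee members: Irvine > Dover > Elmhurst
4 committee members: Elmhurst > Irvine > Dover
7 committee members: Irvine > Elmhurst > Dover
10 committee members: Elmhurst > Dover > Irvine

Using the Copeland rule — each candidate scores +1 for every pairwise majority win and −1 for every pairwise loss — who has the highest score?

Pairwise results:
  Dover vs Irvine: Irvine wins 19–10.
  Dover vs Elmhurst: Elmhurst wins 21–8.
  Irvine vs Elmhurst: Irvine wins 15–14.
Copeland scores (wins − losses):
  Dover: 0 − 2 = -2
  Irvine: 2 − 0 = 2
  Elmhurst: 1 − 1 = 0
Irvine has the best Copeland score.

Irvine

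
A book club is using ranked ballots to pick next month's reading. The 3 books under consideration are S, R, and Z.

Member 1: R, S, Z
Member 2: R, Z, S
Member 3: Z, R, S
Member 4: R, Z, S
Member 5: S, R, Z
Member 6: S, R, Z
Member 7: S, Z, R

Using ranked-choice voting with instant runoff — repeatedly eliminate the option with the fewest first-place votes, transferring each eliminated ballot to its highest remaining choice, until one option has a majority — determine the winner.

R

Round 1: S 3, R 3, Z 1. Z has the fewest and is eliminated.
Round 2: R 4, S 3. R has a majority.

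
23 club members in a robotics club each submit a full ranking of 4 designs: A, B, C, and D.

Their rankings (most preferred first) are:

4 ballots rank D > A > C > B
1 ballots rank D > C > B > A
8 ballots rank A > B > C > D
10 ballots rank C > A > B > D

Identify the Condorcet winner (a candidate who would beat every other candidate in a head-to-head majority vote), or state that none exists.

Head-to-head results (23 voters total):
A vs B: A wins 22–1.
A vs C: A wins 12–11.
A vs D: A wins 18–5.
B vs C: C wins 15–8.
B vs D: B wins 18–5.
C vs D: C wins 18–5.
A beats each rival — B (22–1), C (12–11), D (18–5) — so A is the Condorcet winner.

A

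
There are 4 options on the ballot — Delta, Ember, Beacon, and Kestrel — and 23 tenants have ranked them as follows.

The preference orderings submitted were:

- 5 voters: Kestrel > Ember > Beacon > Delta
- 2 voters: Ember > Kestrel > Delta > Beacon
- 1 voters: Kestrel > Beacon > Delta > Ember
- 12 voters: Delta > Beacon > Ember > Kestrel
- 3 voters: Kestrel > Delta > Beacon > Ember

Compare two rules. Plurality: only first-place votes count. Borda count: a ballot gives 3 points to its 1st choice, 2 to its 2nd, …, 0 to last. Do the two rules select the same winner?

Plurality first-place counts: Delta 12, Ember 2, Beacon 0, Kestrel 9 → Delta.
Borda totals: Delta 45, Ember 28, Beacon 34, Kestrel 31 → Delta.
The two rules agree on Delta.

Yes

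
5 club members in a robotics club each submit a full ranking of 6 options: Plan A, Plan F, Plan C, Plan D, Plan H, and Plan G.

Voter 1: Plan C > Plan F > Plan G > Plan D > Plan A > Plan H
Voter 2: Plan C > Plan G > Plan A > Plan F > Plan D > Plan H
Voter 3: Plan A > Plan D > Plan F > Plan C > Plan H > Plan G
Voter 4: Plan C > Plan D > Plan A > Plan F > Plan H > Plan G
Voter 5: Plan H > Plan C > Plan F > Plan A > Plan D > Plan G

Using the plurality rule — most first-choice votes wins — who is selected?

First-place vote totals:
  Plan A: 1
  Plan F: 0
  Plan C: 3
  Plan D: 0
  Plan H: 1
  Plan G: 0
Plan C has the most first-place votes.

Plan C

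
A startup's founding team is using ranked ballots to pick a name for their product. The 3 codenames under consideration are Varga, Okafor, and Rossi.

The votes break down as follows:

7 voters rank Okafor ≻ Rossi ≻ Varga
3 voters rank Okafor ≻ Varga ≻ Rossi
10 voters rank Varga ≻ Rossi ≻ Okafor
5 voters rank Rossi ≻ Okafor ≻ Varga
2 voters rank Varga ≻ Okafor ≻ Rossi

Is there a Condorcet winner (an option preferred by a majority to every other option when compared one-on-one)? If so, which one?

Head-to-head results (27 voters total):
Varga vs Okafor: Okafor wins 15–12.
Varga vs Rossi: Varga wins 15–12.
Okafor vs Rossi: Rossi wins 15–12.
No candidate beats all others: Varga beats Rossi beats Okafor beats Varga, a majority cycle.

None — there is no Condorcet winner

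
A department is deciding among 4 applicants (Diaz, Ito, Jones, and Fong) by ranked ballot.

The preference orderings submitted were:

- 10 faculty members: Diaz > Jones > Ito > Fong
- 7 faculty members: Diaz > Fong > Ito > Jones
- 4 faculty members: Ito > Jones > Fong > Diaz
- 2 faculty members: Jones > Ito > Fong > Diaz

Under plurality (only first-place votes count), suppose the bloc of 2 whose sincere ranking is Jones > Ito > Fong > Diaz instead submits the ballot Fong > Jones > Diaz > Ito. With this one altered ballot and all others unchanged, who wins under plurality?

Diaz

First-place totals with the altered ballot: Diaz 17, Ito 4, Jones 0, Fong 2.
The winner is unchanged: still Diaz.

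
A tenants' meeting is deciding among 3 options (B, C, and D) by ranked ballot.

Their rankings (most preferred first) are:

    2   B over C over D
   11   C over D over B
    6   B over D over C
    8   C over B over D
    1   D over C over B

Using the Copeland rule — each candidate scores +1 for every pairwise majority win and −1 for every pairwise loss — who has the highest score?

C

Pairwise results:
  B vs C: C wins 20–8.
  B vs D: B wins 16–12.
  C vs D: C wins 21–7.
Copeland scores (wins − losses):
  B: 1 − 1 = 0
  C: 2 − 0 = 2
  D: 0 − 2 = -2
C has the best Copeland score.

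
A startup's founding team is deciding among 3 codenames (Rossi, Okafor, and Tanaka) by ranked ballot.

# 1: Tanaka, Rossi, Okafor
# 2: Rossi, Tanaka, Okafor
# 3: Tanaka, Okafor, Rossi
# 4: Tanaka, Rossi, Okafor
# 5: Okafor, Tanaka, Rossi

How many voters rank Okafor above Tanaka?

Ballots ranking Okafor above Tanaka: 1.
Ballots ranking Tanaka above Okafor: 4.
So 1 of 5 voters prefer Okafor to Tanaka.

1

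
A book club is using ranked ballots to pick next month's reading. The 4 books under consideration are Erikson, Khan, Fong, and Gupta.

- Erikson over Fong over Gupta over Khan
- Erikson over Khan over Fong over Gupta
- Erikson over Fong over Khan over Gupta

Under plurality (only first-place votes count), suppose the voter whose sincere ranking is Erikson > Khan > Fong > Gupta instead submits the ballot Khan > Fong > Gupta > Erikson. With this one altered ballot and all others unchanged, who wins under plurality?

First-place totals with the altered ballot: Erikson 2, Khan 1, Fong 0, Gupta 0.
The winner is unchanged: still Erikson.

Erikson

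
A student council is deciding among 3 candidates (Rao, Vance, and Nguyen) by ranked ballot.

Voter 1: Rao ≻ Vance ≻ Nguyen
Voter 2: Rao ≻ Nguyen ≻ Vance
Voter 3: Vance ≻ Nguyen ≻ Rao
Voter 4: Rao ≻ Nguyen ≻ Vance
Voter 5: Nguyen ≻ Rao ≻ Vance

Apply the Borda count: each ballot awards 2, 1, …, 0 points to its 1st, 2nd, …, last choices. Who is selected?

Rao

Borda scores:
  Rao: 2 + 2 + 0 + 2 + 1 = 7
  Vance: 1 + 0 + 2 + 0 + 0 = 3
  Nguyen: 0 + 1 + 1 + 1 + 2 = 5
Rao has the highest total.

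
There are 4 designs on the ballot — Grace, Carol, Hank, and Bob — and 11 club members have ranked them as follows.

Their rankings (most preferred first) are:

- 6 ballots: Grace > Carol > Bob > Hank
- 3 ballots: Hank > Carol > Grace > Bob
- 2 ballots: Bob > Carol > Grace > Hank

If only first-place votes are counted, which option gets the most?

Grace

First-place vote totals:
  Grace: 6
  Carol: 0
  Hank: 3
  Bob: 2
Grace has the most first-place votes.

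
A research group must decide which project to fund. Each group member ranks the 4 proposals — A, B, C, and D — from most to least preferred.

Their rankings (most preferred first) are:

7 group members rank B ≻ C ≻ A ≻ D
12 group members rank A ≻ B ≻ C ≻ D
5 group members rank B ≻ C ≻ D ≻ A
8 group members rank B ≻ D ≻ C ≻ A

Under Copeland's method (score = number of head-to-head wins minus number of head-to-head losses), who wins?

Pairwise results:
  A vs B: B wins 20–12.
  A vs C: C wins 20–12.
  A vs D: A wins 19–13.
  B vs C: B wins 32–0.
  B vs D: B wins 32–0.
  C vs D: C wins 24–8.
Copeland scores (wins − losses):
  A: 1 − 2 = -1
  B: 3 − 0 = 3
  C: 2 − 1 = 1
  D: 0 − 3 = -3
B has the best Copeland score.

B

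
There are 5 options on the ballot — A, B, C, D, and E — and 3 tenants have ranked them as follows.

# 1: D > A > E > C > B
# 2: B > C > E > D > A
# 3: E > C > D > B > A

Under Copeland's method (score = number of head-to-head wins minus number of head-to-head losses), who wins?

E

Pairwise results:
  A vs B: B wins 2–1.
  A vs C: C wins 2–1.
  A vs D: D wins 3–0.
  A vs E: E wins 2–1.
  B vs C: C wins 2–1.
  B vs D: D wins 2–1.
  B vs E: E wins 2–1.
  C vs D: C wins 2–1.
  C vs E: E wins 2–1.
  D vs E: E wins 2–1.
Copeland scores (wins − losses):
  A: 0 − 4 = -4
  B: 1 − 3 = -2
  C: 3 − 1 = 2
  D: 2 − 2 = 0
  E: 4 − 0 = 4
E has the best Copeland score.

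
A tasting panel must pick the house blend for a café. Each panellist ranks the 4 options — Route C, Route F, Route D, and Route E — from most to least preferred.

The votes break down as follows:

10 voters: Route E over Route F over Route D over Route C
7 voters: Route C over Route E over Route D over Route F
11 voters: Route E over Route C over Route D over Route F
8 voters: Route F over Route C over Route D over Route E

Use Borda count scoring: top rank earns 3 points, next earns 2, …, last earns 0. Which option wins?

Route E

Borda scores:
  Route C: 10·0 + 7·3 + 11·2 + 8·2 = 59
  Route F: 10·2 + 7·0 + 11·0 + 8·3 = 44
  Route D: 10·1 + 7·1 + 11·1 + 8·1 = 36
  Route E: 10·3 + 7·2 + 11·3 + 8·0 = 77
Route E has the highest total.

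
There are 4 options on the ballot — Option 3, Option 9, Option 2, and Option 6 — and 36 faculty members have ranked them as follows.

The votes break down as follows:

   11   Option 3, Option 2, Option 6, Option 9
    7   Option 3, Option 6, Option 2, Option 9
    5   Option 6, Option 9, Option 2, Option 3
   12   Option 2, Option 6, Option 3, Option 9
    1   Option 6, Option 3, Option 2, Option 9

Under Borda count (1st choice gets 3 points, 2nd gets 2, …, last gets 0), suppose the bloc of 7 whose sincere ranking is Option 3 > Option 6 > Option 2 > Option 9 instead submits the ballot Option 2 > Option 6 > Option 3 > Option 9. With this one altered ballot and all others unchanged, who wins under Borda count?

Borda totals with the altered ballot: Option 3 54, Option 9 10, Option 2 85, Option 6 67.
The winner is unchanged: still Option 2.

Option 2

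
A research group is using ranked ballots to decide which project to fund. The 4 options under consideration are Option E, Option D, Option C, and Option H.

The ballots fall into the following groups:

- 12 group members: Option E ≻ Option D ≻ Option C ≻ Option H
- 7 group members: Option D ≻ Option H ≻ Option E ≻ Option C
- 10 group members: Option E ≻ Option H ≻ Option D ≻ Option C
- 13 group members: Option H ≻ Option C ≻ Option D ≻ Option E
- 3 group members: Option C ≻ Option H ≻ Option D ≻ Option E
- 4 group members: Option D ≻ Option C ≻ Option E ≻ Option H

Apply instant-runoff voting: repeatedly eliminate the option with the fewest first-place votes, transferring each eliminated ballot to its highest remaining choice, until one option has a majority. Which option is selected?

Round 1: Option E 22, Option H 13, Option D 11, Option C 3. Option C has the fewest and is eliminated.
Round 2: Option E 22, Option H 16, Option D 11. Option D has the fewest and is eliminated.
Round 3: Option E 26, Option H 23. Option E has a majority.

Option E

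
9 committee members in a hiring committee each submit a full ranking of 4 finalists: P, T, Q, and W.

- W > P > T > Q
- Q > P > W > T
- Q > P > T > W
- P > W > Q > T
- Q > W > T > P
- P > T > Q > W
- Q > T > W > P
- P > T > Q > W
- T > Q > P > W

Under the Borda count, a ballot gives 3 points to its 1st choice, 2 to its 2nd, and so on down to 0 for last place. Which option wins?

Q

Borda scores:
  P: 2 + 2 + 2 + 3 + 0 + 3 + 0 + 3 + 1 = 16
  T: 1 + 0 + 1 + 0 + 1 + 2 + 2 + 2 + 3 = 12
  Q: 0 + 3 + 3 + 1 + 3 + 1 + 3 + 1 + 2 = 17
  W: 3 + 1 + 0 + 2 + 2 + 0 + 1 + 0 + 0 = 9
Q has the highest total.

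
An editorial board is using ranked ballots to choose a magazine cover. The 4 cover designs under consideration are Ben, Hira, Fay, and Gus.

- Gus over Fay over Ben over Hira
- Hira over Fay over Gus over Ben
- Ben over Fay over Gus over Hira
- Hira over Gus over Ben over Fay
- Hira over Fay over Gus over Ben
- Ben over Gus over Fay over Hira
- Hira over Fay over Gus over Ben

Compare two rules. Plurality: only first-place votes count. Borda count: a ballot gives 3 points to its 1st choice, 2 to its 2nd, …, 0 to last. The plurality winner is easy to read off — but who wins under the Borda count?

Hira

Plurality first-place counts: Ben 2, Hira 4, Fay 0, Gus 1 → Hira.
Borda totals: Ben 8, Hira 12, Fay 11, Gus 11 → Hira.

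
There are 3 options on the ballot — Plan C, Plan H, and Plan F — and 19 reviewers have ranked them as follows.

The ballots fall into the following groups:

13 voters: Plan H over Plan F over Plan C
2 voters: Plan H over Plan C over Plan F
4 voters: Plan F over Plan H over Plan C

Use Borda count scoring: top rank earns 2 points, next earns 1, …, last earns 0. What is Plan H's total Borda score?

34

Borda scores:
  Plan C: 13·0 + 2·1 + 4·0 = 2
  Plan H: 13·2 + 2·2 + 4·1 = 34
  Plan F: 13·1 + 2·0 + 4·2 = 21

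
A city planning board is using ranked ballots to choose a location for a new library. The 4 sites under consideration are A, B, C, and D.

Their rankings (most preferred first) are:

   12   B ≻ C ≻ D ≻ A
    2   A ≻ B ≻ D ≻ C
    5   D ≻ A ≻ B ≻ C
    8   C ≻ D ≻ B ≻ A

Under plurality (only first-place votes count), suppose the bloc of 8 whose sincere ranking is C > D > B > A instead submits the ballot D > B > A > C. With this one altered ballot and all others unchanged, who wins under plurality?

D

First-place totals with the altered ballot: A 2, B 12, C 0, D 13.
The switch changes the winner from B to D.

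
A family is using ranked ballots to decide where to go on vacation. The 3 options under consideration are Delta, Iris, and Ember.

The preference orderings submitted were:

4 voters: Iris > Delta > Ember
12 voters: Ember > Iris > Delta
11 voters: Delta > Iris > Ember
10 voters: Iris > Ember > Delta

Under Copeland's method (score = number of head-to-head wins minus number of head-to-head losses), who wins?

Pairwise results:
  Delta vs Iris: Iris wins 26–11.
  Delta vs Ember: Ember wins 22–15.
  Iris vs Ember: Iris wins 25–12.
Copeland scores (wins − losses):
  Delta: 0 − 2 = -2
  Iris: 2 − 0 = 2
  Ember: 1 − 1 = 0
Iris has the best Copeland score.

Iris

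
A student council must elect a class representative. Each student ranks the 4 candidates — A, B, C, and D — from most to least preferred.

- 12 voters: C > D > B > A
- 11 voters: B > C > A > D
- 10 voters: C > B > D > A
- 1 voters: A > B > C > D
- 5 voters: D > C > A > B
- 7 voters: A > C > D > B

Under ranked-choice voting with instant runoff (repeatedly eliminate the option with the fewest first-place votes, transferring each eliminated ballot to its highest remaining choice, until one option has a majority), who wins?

C

Round 1: C 22, B 11, A 8, D 5. D has the fewest and is eliminated.
Round 2: C 27, B 11, A 8. C has a majority.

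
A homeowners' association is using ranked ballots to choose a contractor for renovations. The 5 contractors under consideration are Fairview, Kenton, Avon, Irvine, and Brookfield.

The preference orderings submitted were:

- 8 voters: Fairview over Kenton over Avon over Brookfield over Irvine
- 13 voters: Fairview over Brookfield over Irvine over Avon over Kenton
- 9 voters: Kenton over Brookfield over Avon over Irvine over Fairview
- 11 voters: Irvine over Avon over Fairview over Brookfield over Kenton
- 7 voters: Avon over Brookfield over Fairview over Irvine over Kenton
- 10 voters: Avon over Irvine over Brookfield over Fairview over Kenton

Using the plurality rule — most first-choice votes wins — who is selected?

First-place vote totals:
  Fairview: 21
  Kenton: 9
  Avon: 17
  Irvine: 11
  Brookfield: 0
Fairview has the most first-place votes.

Fairview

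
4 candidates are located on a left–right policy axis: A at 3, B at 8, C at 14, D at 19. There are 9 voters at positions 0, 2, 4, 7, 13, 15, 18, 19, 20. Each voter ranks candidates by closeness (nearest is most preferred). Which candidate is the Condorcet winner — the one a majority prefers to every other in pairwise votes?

C

With single-peaked preferences on a line, the Condorcet winner is the candidate closest to the median voter.
The median voter (position 13) is closest to C at 14.
Check: C vs D — voters closer to C: 6 of 9.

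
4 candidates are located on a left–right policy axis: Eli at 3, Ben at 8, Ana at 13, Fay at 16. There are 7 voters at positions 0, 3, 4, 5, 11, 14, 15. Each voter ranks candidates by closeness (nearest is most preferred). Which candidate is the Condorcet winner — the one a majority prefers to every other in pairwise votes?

With single-peaked preferences on a line, the Condorcet winner is the candidate closest to the median voter.
The median voter (position 5) is closest to Eli at 3.
Check: Eli vs Ana — voters closer to Eli: 4 of 7.

Eli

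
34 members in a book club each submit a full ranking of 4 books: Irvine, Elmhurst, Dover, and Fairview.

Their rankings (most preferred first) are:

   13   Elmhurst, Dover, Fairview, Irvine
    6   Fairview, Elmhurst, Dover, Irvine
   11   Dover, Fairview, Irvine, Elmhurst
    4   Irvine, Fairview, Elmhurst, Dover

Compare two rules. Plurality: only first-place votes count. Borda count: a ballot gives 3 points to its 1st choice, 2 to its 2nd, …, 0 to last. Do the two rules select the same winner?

No

Plurality first-place counts: Irvine 4, Elmhurst 13, Dover 11, Fairview 6 → Elmhurst.
Borda totals: Irvine 23, Elmhurst 55, Dover 65, Fairview 61 → Dover.
The two rules disagree: plurality picks Elmhurst, Borda picks Dover.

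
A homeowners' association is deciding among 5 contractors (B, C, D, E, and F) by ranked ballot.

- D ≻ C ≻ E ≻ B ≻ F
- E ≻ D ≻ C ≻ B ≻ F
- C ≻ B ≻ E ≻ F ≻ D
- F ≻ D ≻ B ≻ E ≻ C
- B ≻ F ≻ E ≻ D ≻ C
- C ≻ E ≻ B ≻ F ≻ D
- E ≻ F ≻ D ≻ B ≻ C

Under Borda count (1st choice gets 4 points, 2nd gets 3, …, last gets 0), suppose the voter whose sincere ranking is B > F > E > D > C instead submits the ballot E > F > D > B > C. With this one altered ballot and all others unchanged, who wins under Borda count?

E

Borda totals with the altered ballot: B 11, C 13, D 14, E 20, F 12.
The winner is unchanged: still E.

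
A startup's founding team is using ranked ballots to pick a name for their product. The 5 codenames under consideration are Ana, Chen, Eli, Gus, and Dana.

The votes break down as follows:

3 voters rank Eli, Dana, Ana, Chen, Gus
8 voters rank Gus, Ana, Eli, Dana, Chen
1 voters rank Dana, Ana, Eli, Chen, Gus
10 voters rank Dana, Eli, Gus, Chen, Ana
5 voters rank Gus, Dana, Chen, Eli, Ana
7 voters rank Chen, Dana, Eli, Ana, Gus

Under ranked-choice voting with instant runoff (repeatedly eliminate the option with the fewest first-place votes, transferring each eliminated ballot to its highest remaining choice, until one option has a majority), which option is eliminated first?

Round 1: Gus 13, Dana 11, Chen 7, Eli 3, Ana 0. Ana has the fewest and is eliminated.
Round 2: Gus 13, Dana 11, Chen 7, Eli 3. Eli has the fewest and is eliminated.
Round 3: Dana 14, Gus 13, Chen 7. Chen has the fewest and is eliminated.
Round 4: Dana 21, Gus 13. Dana has a majority.

Ana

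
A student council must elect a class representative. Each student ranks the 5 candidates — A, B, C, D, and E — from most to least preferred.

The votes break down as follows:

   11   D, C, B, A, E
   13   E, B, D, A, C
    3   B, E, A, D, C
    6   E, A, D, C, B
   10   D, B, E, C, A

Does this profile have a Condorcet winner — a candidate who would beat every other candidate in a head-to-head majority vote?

No

Head-to-head results (43 voters total):
A vs B: B wins 37–6.
A vs C: A wins 22–21.
A vs D: D wins 34–9.
A vs E: E wins 32–11.
B vs C: B wins 26–17.
B vs D: D wins 27–16.
B vs E: B wins 24–19.
C vs D: D wins 43–0.
C vs E: E wins 32–11.
D vs E: E wins 22–21.
No candidate beats all others: B beats E beats D beats B, a majority cycle.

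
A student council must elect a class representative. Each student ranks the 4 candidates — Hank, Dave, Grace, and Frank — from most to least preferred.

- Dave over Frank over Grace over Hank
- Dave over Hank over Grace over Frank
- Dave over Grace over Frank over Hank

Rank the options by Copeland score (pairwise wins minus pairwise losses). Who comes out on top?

Pairwise results:
  Hank vs Dave: Dave wins 3–0.
  Hank vs Grace: Grace wins 2–1.
  Hank vs Frank: Frank wins 2–1.
  Dave vs Grace: Dave wins 3–0.
  Dave vs Frank: Dave wins 3–0.
  Grace vs Frank: Grace wins 2–1.
Copeland scores (wins − losses):
  Hank: 0 − 3 = -3
  Dave: 3 − 0 = 3
  Grace: 2 − 1 = 1
  Frank: 1 − 2 = -1
Dave has the best Copeland score.

Dave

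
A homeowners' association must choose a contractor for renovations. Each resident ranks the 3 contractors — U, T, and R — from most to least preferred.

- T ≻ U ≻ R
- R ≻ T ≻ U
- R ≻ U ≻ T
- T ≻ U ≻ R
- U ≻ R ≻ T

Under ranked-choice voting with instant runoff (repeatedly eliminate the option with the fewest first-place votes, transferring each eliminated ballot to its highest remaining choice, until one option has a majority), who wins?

R

Round 1: T 2, R 2, U 1. U has the fewest and is eliminated.
Round 2: R 3, T 2. R has a majority.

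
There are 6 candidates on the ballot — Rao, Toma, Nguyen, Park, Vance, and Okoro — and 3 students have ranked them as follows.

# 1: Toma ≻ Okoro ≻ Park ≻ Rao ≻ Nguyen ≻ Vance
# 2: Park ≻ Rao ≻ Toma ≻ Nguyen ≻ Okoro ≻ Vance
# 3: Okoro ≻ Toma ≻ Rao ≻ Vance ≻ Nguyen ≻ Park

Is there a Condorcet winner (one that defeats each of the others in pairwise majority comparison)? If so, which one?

Head-to-head results (3 voters total):
Rao vs Toma: Toma wins 2–1.
Rao vs Nguyen: Rao wins 3–0.
Rao vs Park: Park wins 2–1.
Rao vs Vance: Rao wins 3–0.
Rao vs Okoro: Okoro wins 2–1.
Toma vs Nguyen: Toma wins 3–0.
Toma vs Park: Toma wins 2–1.
Toma vs Vance: Toma wins 3–0.
Toma vs Okoro: Toma wins 2–1.
Nguyen vs Park: Park wins 2–1.
Nguyen vs Vance: Nguyen wins 2–1.
Nguyen vs Okoro: Okoro wins 2–1.
Park vs Vance: Park wins 2–1.
Park vs Okoro: Okoro wins 2–1.
Vance vs Okoro: Okoro wins 3–0.
Toma beats each rival — Rao (2–1), Nguyen (3–0), Park (2–1), Vance (3–0), Okoro (2–1) — so Toma is the Condorcet winner.

Toma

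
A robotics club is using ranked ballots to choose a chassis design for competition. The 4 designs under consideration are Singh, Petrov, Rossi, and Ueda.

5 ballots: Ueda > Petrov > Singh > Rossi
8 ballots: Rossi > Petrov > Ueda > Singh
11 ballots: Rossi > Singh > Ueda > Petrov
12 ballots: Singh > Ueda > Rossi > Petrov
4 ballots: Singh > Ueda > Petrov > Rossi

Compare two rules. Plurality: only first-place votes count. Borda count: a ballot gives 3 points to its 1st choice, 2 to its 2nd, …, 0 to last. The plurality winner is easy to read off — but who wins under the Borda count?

Plurality first-place counts: Singh 16, Petrov 0, Rossi 19, Ueda 5 → Rossi.
Borda totals: Singh 75, Petrov 30, Rossi 69, Ueda 66 → Singh.

Singh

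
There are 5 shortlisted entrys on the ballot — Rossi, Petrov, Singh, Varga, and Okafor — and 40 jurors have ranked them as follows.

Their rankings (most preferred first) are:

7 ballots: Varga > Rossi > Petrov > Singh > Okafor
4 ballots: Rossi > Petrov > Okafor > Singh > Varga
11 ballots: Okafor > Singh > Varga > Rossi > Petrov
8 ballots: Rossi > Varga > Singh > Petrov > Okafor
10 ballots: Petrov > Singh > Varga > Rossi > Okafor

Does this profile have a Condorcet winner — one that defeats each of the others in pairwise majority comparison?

No

Head-to-head results (40 voters total):
Rossi vs Petrov: Rossi wins 30–10.
Rossi vs Singh: Singh wins 21–19.
Rossi vs Varga: Varga wins 28–12.
Rossi vs Okafor: Rossi wins 29–11.
Petrov vs Singh: Petrov wins 21–19.
Petrov vs Varga: Varga wins 26–14.
Petrov vs Okafor: Petrov wins 29–11.
Singh vs Varga: Singh wins 25–15.
Singh vs Okafor: Singh wins 25–15.
Varga vs Okafor: Varga wins 25–15.
No candidate beats all others: Rossi beats Petrov beats Singh beats Rossi, a majority cycle.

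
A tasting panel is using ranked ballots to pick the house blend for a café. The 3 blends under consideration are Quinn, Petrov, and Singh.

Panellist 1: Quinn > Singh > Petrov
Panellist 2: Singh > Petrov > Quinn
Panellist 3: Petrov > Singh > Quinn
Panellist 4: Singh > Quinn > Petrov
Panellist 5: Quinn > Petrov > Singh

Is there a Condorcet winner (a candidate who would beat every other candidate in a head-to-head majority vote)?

Yes

Head-to-head results (5 voters total):
Quinn vs Petrov: Quinn wins 3–2.
Quinn vs Singh: Singh wins 3–2.
Petrov vs Singh: Singh wins 3–2.
Singh beats each rival — Quinn (3–2), Petrov (3–2) — so Singh is the Condorcet winner.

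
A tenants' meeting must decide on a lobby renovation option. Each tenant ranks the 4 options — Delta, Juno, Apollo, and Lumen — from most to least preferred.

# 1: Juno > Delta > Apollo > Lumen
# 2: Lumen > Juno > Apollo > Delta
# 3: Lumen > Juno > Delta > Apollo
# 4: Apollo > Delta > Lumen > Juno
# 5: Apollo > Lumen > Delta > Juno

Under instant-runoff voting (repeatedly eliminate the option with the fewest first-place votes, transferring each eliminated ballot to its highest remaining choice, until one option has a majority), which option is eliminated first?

Delta

Round 1: Apollo 2, Lumen 2, Juno 1, Delta 0. Delta has the fewest and is eliminated.
Round 2: Apollo 2, Lumen 2, Juno 1. Juno has the fewest and is eliminated.
Round 3: Apollo 3, Lumen 2. Apollo has a majority.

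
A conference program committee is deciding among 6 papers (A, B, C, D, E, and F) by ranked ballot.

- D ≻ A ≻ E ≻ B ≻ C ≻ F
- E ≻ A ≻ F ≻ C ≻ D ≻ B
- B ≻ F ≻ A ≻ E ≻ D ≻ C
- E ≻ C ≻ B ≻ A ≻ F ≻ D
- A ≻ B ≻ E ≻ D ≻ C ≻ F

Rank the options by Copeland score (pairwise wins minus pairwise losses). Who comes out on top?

Pairwise results:
  A vs B: A wins 3–2.
  A vs C: A wins 4–1.
  A vs D: A wins 4–1.
  A vs E: A wins 3–2.
  A vs F: A wins 4–1.
  B vs C: B wins 3–2.
  B vs D: B wins 3–2.
  B vs E: E wins 3–2.
  B vs F: B wins 4–1.
  C vs D: D wins 3–2.
  C vs E: E wins 5–0.
  C vs F: C wins 3–2.
  D vs E: E wins 4–1.
  D vs F: F wins 3–2.
  E vs F: E wins 4–1.
Copeland scores (wins − losses):
  A: 5 − 0 = 5
  B: 3 − 2 = 1
  C: 1 − 4 = -3
  D: 1 − 4 = -3
  E: 4 − 1 = 3
  F: 1 − 4 = -3
A has the best Copeland score.

A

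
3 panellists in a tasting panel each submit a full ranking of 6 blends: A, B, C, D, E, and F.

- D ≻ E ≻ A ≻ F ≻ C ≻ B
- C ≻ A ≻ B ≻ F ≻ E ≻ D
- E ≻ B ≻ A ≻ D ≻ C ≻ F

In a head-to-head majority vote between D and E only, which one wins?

Ballots ranking D above E: 1.
Ballots ranking E above D: 2.
E wins the head-to-head, 2–1.

E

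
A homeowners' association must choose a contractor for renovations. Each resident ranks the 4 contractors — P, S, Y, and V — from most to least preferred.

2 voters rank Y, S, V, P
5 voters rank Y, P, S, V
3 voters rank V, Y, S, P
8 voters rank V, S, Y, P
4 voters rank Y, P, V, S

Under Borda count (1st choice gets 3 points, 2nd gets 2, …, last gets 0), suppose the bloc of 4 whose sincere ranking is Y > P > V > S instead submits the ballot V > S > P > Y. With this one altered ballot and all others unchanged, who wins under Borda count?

Borda totals with the altered ballot: P 14, S 36, Y 35, V 47.
The switch changes the winner from Y to V.

V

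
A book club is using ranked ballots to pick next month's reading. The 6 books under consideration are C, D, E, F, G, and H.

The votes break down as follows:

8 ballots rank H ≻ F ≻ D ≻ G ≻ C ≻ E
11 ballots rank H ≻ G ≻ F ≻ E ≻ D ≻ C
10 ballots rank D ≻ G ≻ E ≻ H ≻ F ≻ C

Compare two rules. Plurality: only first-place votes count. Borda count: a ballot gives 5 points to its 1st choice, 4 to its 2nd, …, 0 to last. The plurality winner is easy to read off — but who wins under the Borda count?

Plurality first-place counts: C 0, D 10, E 0, F 0, G 0, H 19 → H.
Borda totals: C 8, D 85, E 52, F 75, G 100, H 115 → H.

H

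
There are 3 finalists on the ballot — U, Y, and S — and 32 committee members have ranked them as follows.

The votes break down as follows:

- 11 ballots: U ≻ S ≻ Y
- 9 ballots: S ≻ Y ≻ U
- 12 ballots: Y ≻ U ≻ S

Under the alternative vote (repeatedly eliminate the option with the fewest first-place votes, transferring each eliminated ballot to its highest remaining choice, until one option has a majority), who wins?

Round 1: Y 12, U 11, S 9. S has the fewest and is eliminated.
Round 2: Y 21, U 11. Y has a majority.

Y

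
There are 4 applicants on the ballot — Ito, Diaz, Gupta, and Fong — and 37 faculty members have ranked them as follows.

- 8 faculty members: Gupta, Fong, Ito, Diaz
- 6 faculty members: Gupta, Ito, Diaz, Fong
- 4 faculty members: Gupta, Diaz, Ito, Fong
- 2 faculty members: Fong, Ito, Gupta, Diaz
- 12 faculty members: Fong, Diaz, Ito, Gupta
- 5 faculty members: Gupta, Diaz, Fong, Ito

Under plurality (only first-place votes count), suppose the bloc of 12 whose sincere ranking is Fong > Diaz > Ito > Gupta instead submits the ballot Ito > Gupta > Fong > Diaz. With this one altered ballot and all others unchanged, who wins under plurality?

First-place totals with the altered ballot: Ito 12, Diaz 0, Gupta 23, Fong 2.
The winner is unchanged: still Gupta.

Gupta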